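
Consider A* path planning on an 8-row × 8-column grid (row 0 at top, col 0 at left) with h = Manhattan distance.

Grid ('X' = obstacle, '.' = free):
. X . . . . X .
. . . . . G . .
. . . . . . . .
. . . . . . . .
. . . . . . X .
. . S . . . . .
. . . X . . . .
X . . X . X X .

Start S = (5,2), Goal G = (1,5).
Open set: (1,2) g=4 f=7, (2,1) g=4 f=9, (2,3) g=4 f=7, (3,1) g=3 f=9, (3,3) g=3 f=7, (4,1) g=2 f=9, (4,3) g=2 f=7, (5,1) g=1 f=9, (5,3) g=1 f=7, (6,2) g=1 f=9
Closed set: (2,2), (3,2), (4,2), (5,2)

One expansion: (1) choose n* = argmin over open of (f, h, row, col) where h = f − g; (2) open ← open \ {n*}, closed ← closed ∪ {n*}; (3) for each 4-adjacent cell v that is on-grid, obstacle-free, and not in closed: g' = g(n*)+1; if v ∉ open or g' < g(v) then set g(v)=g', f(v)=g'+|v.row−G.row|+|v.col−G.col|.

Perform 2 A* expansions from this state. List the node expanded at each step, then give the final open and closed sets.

step 1: expand (1,2) (f=7, h=3) → closed; open now [(0,2) g=5 f=9, (1,1) g=5 f=9, (1,3) g=5 f=7, (2,1) g=4 f=9, (2,3) g=4 f=7, (3,1) g=3 f=9, (3,3) g=3 f=7, (4,1) g=2 f=9, (4,3) g=2 f=7, (5,1) g=1 f=9, (5,3) g=1 f=7, (6,2) g=1 f=9]
step 2: expand (1,3) (f=7, h=2) → closed; open now [(0,2) g=5 f=9, (0,3) g=6 f=9, (1,1) g=5 f=9, (1,4) g=6 f=7, (2,1) g=4 f=9, (2,3) g=4 f=7, (3,1) g=3 f=9, (3,3) g=3 f=7, (4,1) g=2 f=9, (4,3) g=2 f=7, (5,1) g=1 f=9, (5,3) g=1 f=7, (6,2) g=1 f=9]

order=[(1,2) → (1,3)]; open=[(0,2) g=5 f=9, (0,3) g=6 f=9, (1,1) g=5 f=9, (1,4) g=6 f=7, (2,1) g=4 f=9, (2,3) g=4 f=7, (3,1) g=3 f=9, (3,3) g=3 f=7, (4,1) g=2 f=9, (4,3) g=2 f=7, (5,1) g=1 f=9, (5,3) g=1 f=7, (6,2) g=1 f=9]; closed=[(1,2), (1,3), (2,2), (3,2), (4,2), (5,2)]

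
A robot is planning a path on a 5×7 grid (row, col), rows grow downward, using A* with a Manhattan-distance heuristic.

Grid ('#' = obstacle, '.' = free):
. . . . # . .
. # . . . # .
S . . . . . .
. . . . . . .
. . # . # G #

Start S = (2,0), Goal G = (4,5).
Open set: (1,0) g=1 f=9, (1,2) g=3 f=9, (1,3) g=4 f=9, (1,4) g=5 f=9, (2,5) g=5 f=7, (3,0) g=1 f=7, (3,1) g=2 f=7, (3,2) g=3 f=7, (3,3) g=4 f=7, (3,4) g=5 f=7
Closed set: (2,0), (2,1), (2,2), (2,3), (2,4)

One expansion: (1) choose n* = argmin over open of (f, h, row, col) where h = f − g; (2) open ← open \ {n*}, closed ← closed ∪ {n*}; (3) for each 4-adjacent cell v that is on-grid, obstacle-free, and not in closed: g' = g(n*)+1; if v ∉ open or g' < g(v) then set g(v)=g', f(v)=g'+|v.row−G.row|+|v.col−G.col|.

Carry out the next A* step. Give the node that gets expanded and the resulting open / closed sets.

step 1: expand (2,5) (f=7, h=2) → closed; open now [(1,0) g=1 f=9, (1,2) g=3 f=9, (1,3) g=4 f=9, (1,4) g=5 f=9, (2,6) g=6 f=9, (3,0) g=1 f=7, (3,1) g=2 f=7, (3,2) g=3 f=7, (3,3) g=4 f=7, (3,4) g=5 f=7, (3,5) g=6 f=7]

expanded=(2,5); open=[(1,0) g=1 f=9, (1,2) g=3 f=9, (1,3) g=4 f=9, (1,4) g=5 f=9, (2,6) g=6 f=9, (3,0) g=1 f=7, (3,1) g=2 f=7, (3,2) g=3 f=7, (3,3) g=4 f=7, (3,4) g=5 f=7, (3,5) g=6 f=7]; closed=[(2,0), (2,1), (2,2), (2,3), (2,4), (2,5)]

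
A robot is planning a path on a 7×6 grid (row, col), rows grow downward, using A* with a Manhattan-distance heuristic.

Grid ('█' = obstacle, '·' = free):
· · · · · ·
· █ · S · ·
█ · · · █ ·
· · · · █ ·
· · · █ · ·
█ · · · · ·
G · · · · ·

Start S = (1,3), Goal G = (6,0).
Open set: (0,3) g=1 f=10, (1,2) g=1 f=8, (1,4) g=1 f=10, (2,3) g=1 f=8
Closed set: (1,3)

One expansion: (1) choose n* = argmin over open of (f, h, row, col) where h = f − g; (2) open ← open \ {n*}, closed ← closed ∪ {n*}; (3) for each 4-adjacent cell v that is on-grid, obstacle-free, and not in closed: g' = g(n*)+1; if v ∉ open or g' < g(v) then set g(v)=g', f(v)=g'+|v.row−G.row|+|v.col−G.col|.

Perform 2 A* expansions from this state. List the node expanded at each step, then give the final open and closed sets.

order=[(1,2) → (2,2)]; open=[(0,2) g=2 f=10, (0,3) g=1 f=10, (1,4) g=1 f=10, (2,1) g=3 f=8, (2,3) g=1 f=8, (3,2) g=3 f=8]; closed=[(1,2), (1,3), (2,2)]

step 1: expand (1,2) (f=8, h=7) → closed; open now [(0,2) g=2 f=10, (0,3) g=1 f=10, (1,4) g=1 f=10, (2,2) g=2 f=8, (2,3) g=1 f=8]
step 2: expand (2,2) (f=8, h=6) → closed; open now [(0,2) g=2 f=10, (0,3) g=1 f=10, (1,4) g=1 f=10, (2,1) g=3 f=8, (2,3) g=1 f=8, (3,2) g=3 f=8]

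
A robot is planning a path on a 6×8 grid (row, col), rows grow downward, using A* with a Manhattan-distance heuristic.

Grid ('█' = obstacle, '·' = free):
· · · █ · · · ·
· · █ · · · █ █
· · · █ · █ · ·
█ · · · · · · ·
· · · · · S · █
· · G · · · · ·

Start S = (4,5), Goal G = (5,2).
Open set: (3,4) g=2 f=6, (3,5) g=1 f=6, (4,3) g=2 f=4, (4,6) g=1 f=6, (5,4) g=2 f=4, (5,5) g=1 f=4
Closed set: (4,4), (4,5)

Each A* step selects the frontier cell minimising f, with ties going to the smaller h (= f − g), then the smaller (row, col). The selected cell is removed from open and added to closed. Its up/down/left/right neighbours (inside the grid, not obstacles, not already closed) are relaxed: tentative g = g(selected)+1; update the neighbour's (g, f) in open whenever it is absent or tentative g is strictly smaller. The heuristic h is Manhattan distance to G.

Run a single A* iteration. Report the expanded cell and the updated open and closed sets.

expanded=(4,3); open=[(3,3) g=3 f=6, (3,4) g=2 f=6, (3,5) g=1 f=6, (4,2) g=3 f=4, (4,6) g=1 f=6, (5,3) g=3 f=4, (5,4) g=2 f=4, (5,5) g=1 f=4]; closed=[(4,3), (4,4), (4,5)]

step 1: expand (4,3) (f=4, h=2) → closed; open now [(3,3) g=3 f=6, (3,4) g=2 f=6, (3,5) g=1 f=6, (4,2) g=3 f=4, (4,6) g=1 f=6, (5,3) g=3 f=4, (5,4) g=2 f=4, (5,5) g=1 f=4]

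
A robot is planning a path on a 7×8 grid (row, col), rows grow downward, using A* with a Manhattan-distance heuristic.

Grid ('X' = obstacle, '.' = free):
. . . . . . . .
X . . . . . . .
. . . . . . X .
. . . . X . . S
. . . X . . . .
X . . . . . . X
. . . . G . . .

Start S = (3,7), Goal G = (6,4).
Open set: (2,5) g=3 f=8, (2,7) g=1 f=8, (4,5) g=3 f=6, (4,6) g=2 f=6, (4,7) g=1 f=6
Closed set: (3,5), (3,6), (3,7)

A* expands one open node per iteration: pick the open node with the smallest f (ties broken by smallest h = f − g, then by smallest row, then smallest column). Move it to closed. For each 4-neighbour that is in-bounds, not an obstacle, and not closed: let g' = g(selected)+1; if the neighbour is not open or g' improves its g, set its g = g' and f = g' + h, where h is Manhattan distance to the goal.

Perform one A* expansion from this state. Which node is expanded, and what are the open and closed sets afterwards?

step 1: expand (4,5) (f=6, h=3) → closed; open now [(2,5) g=3 f=8, (2,7) g=1 f=8, (4,4) g=4 f=6, (4,6) g=2 f=6, (4,7) g=1 f=6, (5,5) g=4 f=6]

expanded=(4,5); open=[(2,5) g=3 f=8, (2,7) g=1 f=8, (4,4) g=4 f=6, (4,6) g=2 f=6, (4,7) g=1 f=6, (5,5) g=4 f=6]; closed=[(3,5), (3,6), (3,7), (4,5)]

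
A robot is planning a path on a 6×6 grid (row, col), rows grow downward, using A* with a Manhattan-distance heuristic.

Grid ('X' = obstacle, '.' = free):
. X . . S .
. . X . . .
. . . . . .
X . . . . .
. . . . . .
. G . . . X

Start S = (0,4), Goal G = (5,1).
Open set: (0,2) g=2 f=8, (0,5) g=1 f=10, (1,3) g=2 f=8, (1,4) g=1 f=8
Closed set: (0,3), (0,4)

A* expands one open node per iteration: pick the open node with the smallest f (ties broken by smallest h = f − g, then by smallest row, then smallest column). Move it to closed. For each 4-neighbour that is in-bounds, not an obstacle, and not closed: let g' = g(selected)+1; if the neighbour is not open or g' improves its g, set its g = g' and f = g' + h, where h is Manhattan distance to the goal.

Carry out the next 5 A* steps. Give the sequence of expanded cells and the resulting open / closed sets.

order=[(0,2) → (1,3) → (2,3) → (2,2) → (2,1)]; open=[(0,5) g=1 f=10, (1,1) g=6 f=10, (1,4) g=1 f=8, (2,0) g=6 f=10, (2,4) g=4 f=10, (3,1) g=6 f=8, (3,2) g=5 f=8, (3,3) g=4 f=8]; closed=[(0,2), (0,3), (0,4), (1,3), (2,1), (2,2), (2,3)]

step 1: expand (0,2) (f=8, h=6) → closed; open now [(0,5) g=1 f=10, (1,3) g=2 f=8, (1,4) g=1 f=8]
step 2: expand (1,3) (f=8, h=6) → closed; open now [(0,5) g=1 f=10, (1,4) g=1 f=8, (2,3) g=3 f=8]
step 3: expand (2,3) (f=8, h=5) → closed; open now [(0,5) g=1 f=10, (1,4) g=1 f=8, (2,2) g=4 f=8, (2,4) g=4 f=10, (3,3) g=4 f=8]
step 4: expand (2,2) (f=8, h=4) → closed; open now [(0,5) g=1 f=10, (1,4) g=1 f=8, (2,1) g=5 f=8, (2,4) g=4 f=10, (3,2) g=5 f=8, (3,3) g=4 f=8]
step 5: expand (2,1) (f=8, h=3) → closed; open now [(0,5) g=1 f=10, (1,1) g=6 f=10, (1,4) g=1 f=8, (2,0) g=6 f=10, (2,4) g=4 f=10, (3,1) g=6 f=8, (3,2) g=5 f=8, (3,3) g=4 f=8]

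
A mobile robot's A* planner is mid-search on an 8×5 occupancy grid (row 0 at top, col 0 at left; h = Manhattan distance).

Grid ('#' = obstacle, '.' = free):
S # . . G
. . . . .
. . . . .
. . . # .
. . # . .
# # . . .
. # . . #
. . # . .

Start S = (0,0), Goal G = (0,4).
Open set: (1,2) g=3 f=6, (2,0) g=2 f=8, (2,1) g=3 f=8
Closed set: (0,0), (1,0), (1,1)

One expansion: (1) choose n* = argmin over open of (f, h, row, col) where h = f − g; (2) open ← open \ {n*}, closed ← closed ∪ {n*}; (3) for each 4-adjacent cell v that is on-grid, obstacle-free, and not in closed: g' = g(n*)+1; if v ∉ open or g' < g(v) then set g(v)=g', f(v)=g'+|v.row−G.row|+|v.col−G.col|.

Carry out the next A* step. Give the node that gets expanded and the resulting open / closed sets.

step 1: expand (1,2) (f=6, h=3) → closed; open now [(0,2) g=4 f=6, (1,3) g=4 f=6, (2,0) g=2 f=8, (2,1) g=3 f=8, (2,2) g=4 f=8]

expanded=(1,2); open=[(0,2) g=4 f=6, (1,3) g=4 f=6, (2,0) g=2 f=8, (2,1) g=3 f=8, (2,2) g=4 f=8]; closed=[(0,0), (1,0), (1,1), (1,2)]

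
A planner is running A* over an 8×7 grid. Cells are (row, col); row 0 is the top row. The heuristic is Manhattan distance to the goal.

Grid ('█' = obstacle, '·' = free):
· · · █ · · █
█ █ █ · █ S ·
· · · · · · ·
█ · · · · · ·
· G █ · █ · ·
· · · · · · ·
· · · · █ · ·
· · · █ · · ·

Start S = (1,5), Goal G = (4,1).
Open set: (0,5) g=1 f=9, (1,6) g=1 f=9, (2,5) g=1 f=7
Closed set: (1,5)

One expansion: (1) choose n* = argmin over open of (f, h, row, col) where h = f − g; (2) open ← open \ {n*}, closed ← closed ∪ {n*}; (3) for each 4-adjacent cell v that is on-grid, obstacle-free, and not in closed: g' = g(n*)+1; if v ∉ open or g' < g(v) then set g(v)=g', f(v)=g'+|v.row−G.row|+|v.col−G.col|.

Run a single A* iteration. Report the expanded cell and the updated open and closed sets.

step 1: expand (2,5) (f=7, h=6) → closed; open now [(0,5) g=1 f=9, (1,6) g=1 f=9, (2,4) g=2 f=7, (2,6) g=2 f=9, (3,5) g=2 f=7]

expanded=(2,5); open=[(0,5) g=1 f=9, (1,6) g=1 f=9, (2,4) g=2 f=7, (2,6) g=2 f=9, (3,5) g=2 f=7]; closed=[(1,5), (2,5)]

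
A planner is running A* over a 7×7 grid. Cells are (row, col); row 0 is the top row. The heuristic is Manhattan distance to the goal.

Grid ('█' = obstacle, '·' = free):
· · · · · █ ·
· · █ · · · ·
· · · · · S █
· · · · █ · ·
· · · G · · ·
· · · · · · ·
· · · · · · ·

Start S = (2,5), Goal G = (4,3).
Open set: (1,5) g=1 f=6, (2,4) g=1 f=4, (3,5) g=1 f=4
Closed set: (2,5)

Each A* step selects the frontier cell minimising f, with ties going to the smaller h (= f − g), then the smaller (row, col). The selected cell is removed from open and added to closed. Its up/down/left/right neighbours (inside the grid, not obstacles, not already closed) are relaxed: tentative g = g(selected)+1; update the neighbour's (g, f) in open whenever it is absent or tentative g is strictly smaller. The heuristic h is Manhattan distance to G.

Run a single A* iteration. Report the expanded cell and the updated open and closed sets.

step 1: expand (2,4) (f=4, h=3) → closed; open now [(1,4) g=2 f=6, (1,5) g=1 f=6, (2,3) g=2 f=4, (3,5) g=1 f=4]

expanded=(2,4); open=[(1,4) g=2 f=6, (1,5) g=1 f=6, (2,3) g=2 f=4, (3,5) g=1 f=4]; closed=[(2,4), (2,5)]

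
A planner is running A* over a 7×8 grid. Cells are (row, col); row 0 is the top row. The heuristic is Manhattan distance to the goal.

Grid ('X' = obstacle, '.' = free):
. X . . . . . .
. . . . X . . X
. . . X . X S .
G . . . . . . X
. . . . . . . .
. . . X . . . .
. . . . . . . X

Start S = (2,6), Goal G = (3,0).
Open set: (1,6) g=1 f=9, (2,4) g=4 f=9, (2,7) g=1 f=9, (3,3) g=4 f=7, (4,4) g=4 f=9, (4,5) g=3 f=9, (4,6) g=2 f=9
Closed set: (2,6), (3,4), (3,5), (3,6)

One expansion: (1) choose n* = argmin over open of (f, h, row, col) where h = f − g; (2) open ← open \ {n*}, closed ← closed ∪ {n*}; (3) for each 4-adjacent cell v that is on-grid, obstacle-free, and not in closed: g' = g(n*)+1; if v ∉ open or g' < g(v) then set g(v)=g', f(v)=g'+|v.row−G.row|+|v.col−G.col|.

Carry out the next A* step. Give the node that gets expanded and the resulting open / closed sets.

step 1: expand (3,3) (f=7, h=3) → closed; open now [(1,6) g=1 f=9, (2,4) g=4 f=9, (2,7) g=1 f=9, (3,2) g=5 f=7, (4,3) g=5 f=9, (4,4) g=4 f=9, (4,5) g=3 f=9, (4,6) g=2 f=9]

expanded=(3,3); open=[(1,6) g=1 f=9, (2,4) g=4 f=9, (2,7) g=1 f=9, (3,2) g=5 f=7, (4,3) g=5 f=9, (4,4) g=4 f=9, (4,5) g=3 f=9, (4,6) g=2 f=9]; closed=[(2,6), (3,3), (3,4), (3,5), (3,6)]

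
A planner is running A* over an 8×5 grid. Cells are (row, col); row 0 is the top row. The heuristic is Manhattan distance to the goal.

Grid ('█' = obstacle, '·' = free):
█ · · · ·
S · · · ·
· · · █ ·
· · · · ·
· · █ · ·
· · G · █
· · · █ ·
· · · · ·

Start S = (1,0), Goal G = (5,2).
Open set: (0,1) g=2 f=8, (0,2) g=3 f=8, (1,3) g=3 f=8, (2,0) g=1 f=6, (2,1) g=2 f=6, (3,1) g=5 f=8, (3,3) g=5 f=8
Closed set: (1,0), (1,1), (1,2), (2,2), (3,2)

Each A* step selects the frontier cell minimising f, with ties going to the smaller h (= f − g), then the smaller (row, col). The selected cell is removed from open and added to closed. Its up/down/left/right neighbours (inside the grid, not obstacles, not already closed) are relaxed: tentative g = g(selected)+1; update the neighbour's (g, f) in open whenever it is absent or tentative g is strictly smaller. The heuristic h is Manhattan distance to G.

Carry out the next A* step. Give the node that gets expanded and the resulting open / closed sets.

expanded=(2,1); open=[(0,1) g=2 f=8, (0,2) g=3 f=8, (1,3) g=3 f=8, (2,0) g=1 f=6, (3,1) g=3 f=6, (3,3) g=5 f=8]; closed=[(1,0), (1,1), (1,2), (2,1), (2,2), (3,2)]

step 1: expand (2,1) (f=6, h=4) → closed; open now [(0,1) g=2 f=8, (0,2) g=3 f=8, (1,3) g=3 f=8, (2,0) g=1 f=6, (3,1) g=3 f=6, (3,3) g=5 f=8]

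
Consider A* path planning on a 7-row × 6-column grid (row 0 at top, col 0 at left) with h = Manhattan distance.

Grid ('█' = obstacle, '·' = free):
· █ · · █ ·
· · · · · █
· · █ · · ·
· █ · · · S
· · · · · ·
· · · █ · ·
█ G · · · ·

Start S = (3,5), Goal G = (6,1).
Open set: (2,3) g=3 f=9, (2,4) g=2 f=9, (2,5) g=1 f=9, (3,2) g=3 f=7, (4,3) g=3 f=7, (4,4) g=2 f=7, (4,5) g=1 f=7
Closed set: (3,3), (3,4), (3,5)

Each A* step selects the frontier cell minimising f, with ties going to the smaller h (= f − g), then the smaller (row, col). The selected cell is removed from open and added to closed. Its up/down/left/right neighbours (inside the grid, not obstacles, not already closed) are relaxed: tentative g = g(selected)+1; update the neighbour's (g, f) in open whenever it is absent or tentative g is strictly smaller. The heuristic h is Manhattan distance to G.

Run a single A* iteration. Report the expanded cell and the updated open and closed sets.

step 1: expand (3,2) (f=7, h=4) → closed; open now [(2,3) g=3 f=9, (2,4) g=2 f=9, (2,5) g=1 f=9, (4,2) g=4 f=7, (4,3) g=3 f=7, (4,4) g=2 f=7, (4,5) g=1 f=7]

expanded=(3,2); open=[(2,3) g=3 f=9, (2,4) g=2 f=9, (2,5) g=1 f=9, (4,2) g=4 f=7, (4,3) g=3 f=7, (4,4) g=2 f=7, (4,5) g=1 f=7]; closed=[(3,2), (3,3), (3,4), (3,5)]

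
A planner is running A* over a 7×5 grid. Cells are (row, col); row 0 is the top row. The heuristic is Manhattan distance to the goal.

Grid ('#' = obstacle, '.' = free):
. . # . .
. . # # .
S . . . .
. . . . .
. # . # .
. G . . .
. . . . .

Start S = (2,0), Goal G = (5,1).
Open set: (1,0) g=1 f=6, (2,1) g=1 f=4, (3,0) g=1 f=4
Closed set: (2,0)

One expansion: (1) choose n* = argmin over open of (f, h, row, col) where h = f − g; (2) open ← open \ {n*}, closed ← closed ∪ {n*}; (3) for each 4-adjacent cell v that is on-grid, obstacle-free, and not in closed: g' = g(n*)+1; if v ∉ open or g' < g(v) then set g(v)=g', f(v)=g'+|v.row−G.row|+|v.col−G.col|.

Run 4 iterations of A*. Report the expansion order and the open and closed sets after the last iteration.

order=[(2,1) → (3,1) → (3,0) → (4,0)]; open=[(1,0) g=1 f=6, (1,1) g=2 f=6, (2,2) g=2 f=6, (3,2) g=3 f=6, (5,0) g=3 f=4]; closed=[(2,0), (2,1), (3,0), (3,1), (4,0)]

step 1: expand (2,1) (f=4, h=3) → closed; open now [(1,0) g=1 f=6, (1,1) g=2 f=6, (2,2) g=2 f=6, (3,0) g=1 f=4, (3,1) g=2 f=4]
step 2: expand (3,1) (f=4, h=2) → closed; open now [(1,0) g=1 f=6, (1,1) g=2 f=6, (2,2) g=2 f=6, (3,0) g=1 f=4, (3,2) g=3 f=6]
step 3: expand (3,0) (f=4, h=3) → closed; open now [(1,0) g=1 f=6, (1,1) g=2 f=6, (2,2) g=2 f=6, (3,2) g=3 f=6, (4,0) g=2 f=4]
step 4: expand (4,0) (f=4, h=2) → closed; open now [(1,0) g=1 f=6, (1,1) g=2 f=6, (2,2) g=2 f=6, (3,2) g=3 f=6, (5,0) g=3 f=4]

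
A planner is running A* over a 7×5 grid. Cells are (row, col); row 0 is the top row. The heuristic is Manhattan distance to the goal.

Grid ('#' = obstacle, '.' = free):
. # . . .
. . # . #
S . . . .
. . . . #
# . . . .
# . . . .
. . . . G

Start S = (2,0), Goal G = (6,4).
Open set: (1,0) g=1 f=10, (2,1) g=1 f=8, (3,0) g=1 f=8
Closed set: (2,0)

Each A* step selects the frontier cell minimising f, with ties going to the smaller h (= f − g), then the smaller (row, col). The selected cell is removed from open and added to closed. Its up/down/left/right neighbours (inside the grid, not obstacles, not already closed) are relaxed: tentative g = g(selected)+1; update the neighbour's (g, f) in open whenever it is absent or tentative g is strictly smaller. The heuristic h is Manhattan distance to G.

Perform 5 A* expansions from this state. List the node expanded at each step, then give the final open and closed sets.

step 1: expand (2,1) (f=8, h=7) → closed; open now [(1,0) g=1 f=10, (1,1) g=2 f=10, (2,2) g=2 f=8, (3,0) g=1 f=8, (3,1) g=2 f=8]
step 2: expand (2,2) (f=8, h=6) → closed; open now [(1,0) g=1 f=10, (1,1) g=2 f=10, (2,3) g=3 f=8, (3,0) g=1 f=8, (3,1) g=2 f=8, (3,2) g=3 f=8]
step 3: expand (2,3) (f=8, h=5) → closed; open now [(1,0) g=1 f=10, (1,1) g=2 f=10, (1,3) g=4 f=10, (2,4) g=4 f=8, (3,0) g=1 f=8, (3,1) g=2 f=8, (3,2) g=3 f=8, (3,3) g=4 f=8]
step 4: expand (2,4) (f=8, h=4) → closed; open now [(1,0) g=1 f=10, (1,1) g=2 f=10, (1,3) g=4 f=10, (3,0) g=1 f=8, (3,1) g=2 f=8, (3,2) g=3 f=8, (3,3) g=4 f=8]
step 5: expand (3,3) (f=8, h=4) → closed; open now [(1,0) g=1 f=10, (1,1) g=2 f=10, (1,3) g=4 f=10, (3,0) g=1 f=8, (3,1) g=2 f=8, (3,2) g=3 f=8, (4,3) g=5 f=8]

order=[(2,1) → (2,2) → (2,3) → (2,4) → (3,3)]; open=[(1,0) g=1 f=10, (1,1) g=2 f=10, (1,3) g=4 f=10, (3,0) g=1 f=8, (3,1) g=2 f=8, (3,2) g=3 f=8, (4,3) g=5 f=8]; closed=[(2,0), (2,1), (2,2), (2,3), (2,4), (3,3)]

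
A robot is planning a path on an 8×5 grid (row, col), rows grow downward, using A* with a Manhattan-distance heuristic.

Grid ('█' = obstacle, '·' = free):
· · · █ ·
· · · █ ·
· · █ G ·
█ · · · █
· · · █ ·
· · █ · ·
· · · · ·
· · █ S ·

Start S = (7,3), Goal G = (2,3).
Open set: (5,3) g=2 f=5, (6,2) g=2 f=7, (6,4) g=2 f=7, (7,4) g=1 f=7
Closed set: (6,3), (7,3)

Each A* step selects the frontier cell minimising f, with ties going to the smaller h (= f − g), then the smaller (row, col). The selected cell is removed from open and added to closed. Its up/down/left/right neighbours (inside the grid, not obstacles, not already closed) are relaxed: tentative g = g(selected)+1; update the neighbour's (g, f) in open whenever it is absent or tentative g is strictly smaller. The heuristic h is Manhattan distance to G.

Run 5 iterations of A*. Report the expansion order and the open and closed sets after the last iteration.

step 1: expand (5,3) (f=5, h=3) → closed; open now [(5,4) g=3 f=7, (6,2) g=2 f=7, (6,4) g=2 f=7, (7,4) g=1 f=7]
step 2: expand (5,4) (f=7, h=4) → closed; open now [(4,4) g=4 f=7, (6,2) g=2 f=7, (6,4) g=2 f=7, (7,4) g=1 f=7]
step 3: expand (4,4) (f=7, h=3) → closed; open now [(6,2) g=2 f=7, (6,4) g=2 f=7, (7,4) g=1 f=7]
step 4: expand (6,2) (f=7, h=5) → closed; open now [(6,1) g=3 f=9, (6,4) g=2 f=7, (7,4) g=1 f=7]
step 5: expand (6,4) (f=7, h=5) → closed; open now [(6,1) g=3 f=9, (7,4) g=1 f=7]

order=[(5,3) → (5,4) → (4,4) → (6,2) → (6,4)]; open=[(6,1) g=3 f=9, (7,4) g=1 f=7]; closed=[(4,4), (5,3), (5,4), (6,2), (6,3), (6,4), (7,3)]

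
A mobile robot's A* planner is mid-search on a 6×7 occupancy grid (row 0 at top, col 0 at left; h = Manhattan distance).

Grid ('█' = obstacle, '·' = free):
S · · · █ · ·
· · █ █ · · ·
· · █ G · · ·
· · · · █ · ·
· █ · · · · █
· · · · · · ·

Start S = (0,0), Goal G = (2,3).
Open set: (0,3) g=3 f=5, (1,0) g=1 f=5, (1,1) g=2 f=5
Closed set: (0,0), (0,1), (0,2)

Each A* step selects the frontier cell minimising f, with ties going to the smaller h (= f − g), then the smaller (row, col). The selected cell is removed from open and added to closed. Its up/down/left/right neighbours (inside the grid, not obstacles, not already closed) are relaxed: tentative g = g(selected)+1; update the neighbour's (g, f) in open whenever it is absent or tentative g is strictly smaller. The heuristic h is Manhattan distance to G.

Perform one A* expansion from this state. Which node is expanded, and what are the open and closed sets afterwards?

expanded=(0,3); open=[(1,0) g=1 f=5, (1,1) g=2 f=5]; closed=[(0,0), (0,1), (0,2), (0,3)]

step 1: expand (0,3) (f=5, h=2) → closed; open now [(1,0) g=1 f=5, (1,1) g=2 f=5]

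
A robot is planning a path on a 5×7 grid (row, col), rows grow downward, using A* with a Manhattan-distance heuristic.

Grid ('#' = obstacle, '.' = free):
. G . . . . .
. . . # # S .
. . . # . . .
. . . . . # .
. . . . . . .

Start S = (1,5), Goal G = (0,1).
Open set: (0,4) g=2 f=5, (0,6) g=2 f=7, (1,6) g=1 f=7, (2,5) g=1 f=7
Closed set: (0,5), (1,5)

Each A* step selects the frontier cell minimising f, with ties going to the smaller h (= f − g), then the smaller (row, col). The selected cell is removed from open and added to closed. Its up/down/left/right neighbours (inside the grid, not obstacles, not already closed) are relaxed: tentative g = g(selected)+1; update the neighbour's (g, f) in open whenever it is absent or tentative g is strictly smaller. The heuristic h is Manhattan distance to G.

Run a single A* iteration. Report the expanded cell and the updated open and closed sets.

expanded=(0,4); open=[(0,3) g=3 f=5, (0,6) g=2 f=7, (1,6) g=1 f=7, (2,5) g=1 f=7]; closed=[(0,4), (0,5), (1,5)]

step 1: expand (0,4) (f=5, h=3) → closed; open now [(0,3) g=3 f=5, (0,6) g=2 f=7, (1,6) g=1 f=7, (2,5) g=1 f=7]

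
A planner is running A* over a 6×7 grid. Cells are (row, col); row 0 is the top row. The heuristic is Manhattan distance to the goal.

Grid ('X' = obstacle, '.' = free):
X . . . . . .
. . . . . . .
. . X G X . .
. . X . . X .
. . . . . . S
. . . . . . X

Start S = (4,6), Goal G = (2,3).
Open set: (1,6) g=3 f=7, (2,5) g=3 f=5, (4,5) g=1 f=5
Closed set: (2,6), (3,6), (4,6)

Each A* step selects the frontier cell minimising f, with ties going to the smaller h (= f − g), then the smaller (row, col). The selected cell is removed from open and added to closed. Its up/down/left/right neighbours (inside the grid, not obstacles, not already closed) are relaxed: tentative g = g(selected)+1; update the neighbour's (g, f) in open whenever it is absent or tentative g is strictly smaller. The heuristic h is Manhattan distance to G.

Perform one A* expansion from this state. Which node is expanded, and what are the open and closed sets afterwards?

expanded=(2,5); open=[(1,5) g=4 f=7, (1,6) g=3 f=7, (4,5) g=1 f=5]; closed=[(2,5), (2,6), (3,6), (4,6)]

step 1: expand (2,5) (f=5, h=2) → closed; open now [(1,5) g=4 f=7, (1,6) g=3 f=7, (4,5) g=1 f=5]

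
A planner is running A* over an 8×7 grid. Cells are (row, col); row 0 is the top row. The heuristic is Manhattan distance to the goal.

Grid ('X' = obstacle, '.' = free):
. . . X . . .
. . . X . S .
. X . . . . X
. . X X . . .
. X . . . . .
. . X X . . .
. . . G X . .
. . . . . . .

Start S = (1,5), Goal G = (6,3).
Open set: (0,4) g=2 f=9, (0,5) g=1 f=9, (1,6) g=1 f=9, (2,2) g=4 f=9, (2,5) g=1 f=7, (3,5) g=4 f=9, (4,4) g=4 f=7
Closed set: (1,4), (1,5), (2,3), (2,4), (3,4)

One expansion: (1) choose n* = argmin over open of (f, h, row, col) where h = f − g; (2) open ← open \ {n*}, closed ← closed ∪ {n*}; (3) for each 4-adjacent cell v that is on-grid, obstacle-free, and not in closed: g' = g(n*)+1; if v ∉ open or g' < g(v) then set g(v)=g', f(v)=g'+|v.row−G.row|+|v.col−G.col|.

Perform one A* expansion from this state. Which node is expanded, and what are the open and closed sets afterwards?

step 1: expand (4,4) (f=7, h=3) → closed; open now [(0,4) g=2 f=9, (0,5) g=1 f=9, (1,6) g=1 f=9, (2,2) g=4 f=9, (2,5) g=1 f=7, (3,5) g=4 f=9, (4,3) g=5 f=7, (4,5) g=5 f=9, (5,4) g=5 f=7]

expanded=(4,4); open=[(0,4) g=2 f=9, (0,5) g=1 f=9, (1,6) g=1 f=9, (2,2) g=4 f=9, (2,5) g=1 f=7, (3,5) g=4 f=9, (4,3) g=5 f=7, (4,5) g=5 f=9, (5,4) g=5 f=7]; closed=[(1,4), (1,5), (2,3), (2,4), (3,4), (4,4)]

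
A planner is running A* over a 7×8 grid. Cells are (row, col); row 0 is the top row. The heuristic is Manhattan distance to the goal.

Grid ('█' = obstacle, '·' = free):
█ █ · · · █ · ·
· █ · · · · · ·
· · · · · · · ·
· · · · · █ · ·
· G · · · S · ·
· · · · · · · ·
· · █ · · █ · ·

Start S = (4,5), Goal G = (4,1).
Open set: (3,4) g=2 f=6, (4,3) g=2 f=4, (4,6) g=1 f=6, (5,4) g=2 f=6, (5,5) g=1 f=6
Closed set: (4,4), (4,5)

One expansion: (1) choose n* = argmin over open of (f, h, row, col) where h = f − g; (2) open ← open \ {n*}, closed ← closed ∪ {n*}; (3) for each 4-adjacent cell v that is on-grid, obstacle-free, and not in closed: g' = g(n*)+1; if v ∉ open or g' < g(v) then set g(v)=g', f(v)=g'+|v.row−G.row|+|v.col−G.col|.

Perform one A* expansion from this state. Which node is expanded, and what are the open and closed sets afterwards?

step 1: expand (4,3) (f=4, h=2) → closed; open now [(3,3) g=3 f=6, (3,4) g=2 f=6, (4,2) g=3 f=4, (4,6) g=1 f=6, (5,3) g=3 f=6, (5,4) g=2 f=6, (5,5) g=1 f=6]

expanded=(4,3); open=[(3,3) g=3 f=6, (3,4) g=2 f=6, (4,2) g=3 f=4, (4,6) g=1 f=6, (5,3) g=3 f=6, (5,4) g=2 f=6, (5,5) g=1 f=6]; closed=[(4,3), (4,4), (4,5)]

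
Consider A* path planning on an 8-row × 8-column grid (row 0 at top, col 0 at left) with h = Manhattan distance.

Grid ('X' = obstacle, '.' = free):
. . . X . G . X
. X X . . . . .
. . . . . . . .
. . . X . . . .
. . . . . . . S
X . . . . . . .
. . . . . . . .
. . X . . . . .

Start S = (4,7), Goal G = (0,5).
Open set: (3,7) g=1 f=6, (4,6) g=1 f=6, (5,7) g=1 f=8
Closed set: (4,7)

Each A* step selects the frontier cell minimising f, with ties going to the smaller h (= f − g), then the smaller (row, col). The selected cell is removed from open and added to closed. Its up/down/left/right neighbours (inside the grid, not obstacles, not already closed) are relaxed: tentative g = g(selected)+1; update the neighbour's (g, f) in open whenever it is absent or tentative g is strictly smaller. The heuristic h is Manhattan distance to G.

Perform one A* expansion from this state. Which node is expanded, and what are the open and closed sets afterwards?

expanded=(3,7); open=[(2,7) g=2 f=6, (3,6) g=2 f=6, (4,6) g=1 f=6, (5,7) g=1 f=8]; closed=[(3,7), (4,7)]

step 1: expand (3,7) (f=6, h=5) → closed; open now [(2,7) g=2 f=6, (3,6) g=2 f=6, (4,6) g=1 f=6, (5,7) g=1 f=8]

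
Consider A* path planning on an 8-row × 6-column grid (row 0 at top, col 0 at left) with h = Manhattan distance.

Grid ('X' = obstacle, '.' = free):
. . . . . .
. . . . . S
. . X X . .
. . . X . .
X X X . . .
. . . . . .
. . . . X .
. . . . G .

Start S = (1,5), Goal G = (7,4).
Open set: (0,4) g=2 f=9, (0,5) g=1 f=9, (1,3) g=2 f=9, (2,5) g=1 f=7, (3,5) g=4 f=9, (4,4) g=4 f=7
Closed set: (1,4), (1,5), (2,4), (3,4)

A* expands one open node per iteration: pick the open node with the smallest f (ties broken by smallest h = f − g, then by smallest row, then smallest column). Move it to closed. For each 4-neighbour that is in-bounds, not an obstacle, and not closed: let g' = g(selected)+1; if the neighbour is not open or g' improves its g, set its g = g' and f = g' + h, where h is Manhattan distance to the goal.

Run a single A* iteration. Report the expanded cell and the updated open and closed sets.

expanded=(4,4); open=[(0,4) g=2 f=9, (0,5) g=1 f=9, (1,3) g=2 f=9, (2,5) g=1 f=7, (3,5) g=4 f=9, (4,3) g=5 f=9, (4,5) g=5 f=9, (5,4) g=5 f=7]; closed=[(1,4), (1,5), (2,4), (3,4), (4,4)]

step 1: expand (4,4) (f=7, h=3) → closed; open now [(0,4) g=2 f=9, (0,5) g=1 f=9, (1,3) g=2 f=9, (2,5) g=1 f=7, (3,5) g=4 f=9, (4,3) g=5 f=9, (4,5) g=5 f=9, (5,4) g=5 f=7]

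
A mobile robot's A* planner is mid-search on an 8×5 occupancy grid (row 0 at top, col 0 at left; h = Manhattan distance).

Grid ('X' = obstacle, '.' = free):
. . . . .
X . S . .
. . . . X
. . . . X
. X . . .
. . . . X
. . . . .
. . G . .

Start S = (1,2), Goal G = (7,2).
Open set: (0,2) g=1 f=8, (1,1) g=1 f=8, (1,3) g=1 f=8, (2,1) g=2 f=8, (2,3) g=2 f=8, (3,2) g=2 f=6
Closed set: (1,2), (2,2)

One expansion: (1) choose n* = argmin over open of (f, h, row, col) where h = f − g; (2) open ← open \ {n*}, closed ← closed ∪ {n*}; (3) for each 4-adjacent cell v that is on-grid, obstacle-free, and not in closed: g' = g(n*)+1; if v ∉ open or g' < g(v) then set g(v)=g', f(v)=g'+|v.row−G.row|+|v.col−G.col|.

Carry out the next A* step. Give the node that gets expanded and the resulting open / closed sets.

expanded=(3,2); open=[(0,2) g=1 f=8, (1,1) g=1 f=8, (1,3) g=1 f=8, (2,1) g=2 f=8, (2,3) g=2 f=8, (3,1) g=3 f=8, (3,3) g=3 f=8, (4,2) g=3 f=6]; closed=[(1,2), (2,2), (3,2)]

step 1: expand (3,2) (f=6, h=4) → closed; open now [(0,2) g=1 f=8, (1,1) g=1 f=8, (1,3) g=1 f=8, (2,1) g=2 f=8, (2,3) g=2 f=8, (3,1) g=3 f=8, (3,3) g=3 f=8, (4,2) g=3 f=6]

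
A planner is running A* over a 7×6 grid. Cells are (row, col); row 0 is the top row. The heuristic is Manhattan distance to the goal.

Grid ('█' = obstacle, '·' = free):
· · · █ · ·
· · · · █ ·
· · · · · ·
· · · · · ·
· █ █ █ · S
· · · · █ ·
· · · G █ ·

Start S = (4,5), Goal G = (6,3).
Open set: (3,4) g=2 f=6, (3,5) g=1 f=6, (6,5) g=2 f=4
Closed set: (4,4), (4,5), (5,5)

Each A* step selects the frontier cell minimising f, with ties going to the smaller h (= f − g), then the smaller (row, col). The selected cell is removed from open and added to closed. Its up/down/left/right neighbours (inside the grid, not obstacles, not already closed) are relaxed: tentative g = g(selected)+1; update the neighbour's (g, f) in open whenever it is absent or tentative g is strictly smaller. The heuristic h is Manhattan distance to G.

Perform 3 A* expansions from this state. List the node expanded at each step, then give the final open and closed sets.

step 1: expand (6,5) (f=4, h=2) → closed; open now [(3,4) g=2 f=6, (3,5) g=1 f=6]
step 2: expand (3,4) (f=6, h=4) → closed; open now [(2,4) g=3 f=8, (3,3) g=3 f=6, (3,5) g=1 f=6]
step 3: expand (3,3) (f=6, h=3) → closed; open now [(2,3) g=4 f=8, (2,4) g=3 f=8, (3,2) g=4 f=8, (3,5) g=1 f=6]

order=[(6,5) → (3,4) → (3,3)]; open=[(2,3) g=4 f=8, (2,4) g=3 f=8, (3,2) g=4 f=8, (3,5) g=1 f=6]; closed=[(3,3), (3,4), (4,4), (4,5), (5,5), (6,5)]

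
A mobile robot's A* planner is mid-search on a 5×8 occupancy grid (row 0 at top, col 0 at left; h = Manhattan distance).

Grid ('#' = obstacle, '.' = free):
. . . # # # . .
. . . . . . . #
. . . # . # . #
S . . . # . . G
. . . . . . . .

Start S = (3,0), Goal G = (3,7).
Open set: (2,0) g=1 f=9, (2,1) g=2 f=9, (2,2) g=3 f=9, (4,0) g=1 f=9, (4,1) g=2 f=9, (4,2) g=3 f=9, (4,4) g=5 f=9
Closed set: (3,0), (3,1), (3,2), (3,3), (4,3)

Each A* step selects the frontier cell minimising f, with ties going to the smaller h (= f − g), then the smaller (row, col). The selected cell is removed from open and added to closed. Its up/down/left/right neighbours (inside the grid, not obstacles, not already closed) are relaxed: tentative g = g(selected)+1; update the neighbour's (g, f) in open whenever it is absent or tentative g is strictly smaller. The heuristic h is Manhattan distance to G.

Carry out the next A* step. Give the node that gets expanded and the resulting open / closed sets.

step 1: expand (4,4) (f=9, h=4) → closed; open now [(2,0) g=1 f=9, (2,1) g=2 f=9, (2,2) g=3 f=9, (4,0) g=1 f=9, (4,1) g=2 f=9, (4,2) g=3 f=9, (4,5) g=6 f=9]

expanded=(4,4); open=[(2,0) g=1 f=9, (2,1) g=2 f=9, (2,2) g=3 f=9, (4,0) g=1 f=9, (4,1) g=2 f=9, (4,2) g=3 f=9, (4,5) g=6 f=9]; closed=[(3,0), (3,1), (3,2), (3,3), (4,3), (4,4)]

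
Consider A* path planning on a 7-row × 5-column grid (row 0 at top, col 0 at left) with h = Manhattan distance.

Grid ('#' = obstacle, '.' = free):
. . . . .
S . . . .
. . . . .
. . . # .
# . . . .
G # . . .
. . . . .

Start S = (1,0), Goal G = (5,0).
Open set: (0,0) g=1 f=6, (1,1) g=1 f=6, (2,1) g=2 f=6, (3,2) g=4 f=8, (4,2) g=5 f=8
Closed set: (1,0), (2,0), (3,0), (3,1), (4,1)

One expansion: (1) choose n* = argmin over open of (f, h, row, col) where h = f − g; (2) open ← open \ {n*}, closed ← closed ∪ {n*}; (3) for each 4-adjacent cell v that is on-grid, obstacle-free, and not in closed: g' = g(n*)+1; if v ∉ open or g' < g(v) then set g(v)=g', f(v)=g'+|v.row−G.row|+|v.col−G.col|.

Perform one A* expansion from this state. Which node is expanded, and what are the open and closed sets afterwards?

expanded=(2,1); open=[(0,0) g=1 f=6, (1,1) g=1 f=6, (2,2) g=3 f=8, (3,2) g=4 f=8, (4,2) g=5 f=8]; closed=[(1,0), (2,0), (2,1), (3,0), (3,1), (4,1)]

step 1: expand (2,1) (f=6, h=4) → closed; open now [(0,0) g=1 f=6, (1,1) g=1 f=6, (2,2) g=3 f=8, (3,2) g=4 f=8, (4,2) g=5 f=8]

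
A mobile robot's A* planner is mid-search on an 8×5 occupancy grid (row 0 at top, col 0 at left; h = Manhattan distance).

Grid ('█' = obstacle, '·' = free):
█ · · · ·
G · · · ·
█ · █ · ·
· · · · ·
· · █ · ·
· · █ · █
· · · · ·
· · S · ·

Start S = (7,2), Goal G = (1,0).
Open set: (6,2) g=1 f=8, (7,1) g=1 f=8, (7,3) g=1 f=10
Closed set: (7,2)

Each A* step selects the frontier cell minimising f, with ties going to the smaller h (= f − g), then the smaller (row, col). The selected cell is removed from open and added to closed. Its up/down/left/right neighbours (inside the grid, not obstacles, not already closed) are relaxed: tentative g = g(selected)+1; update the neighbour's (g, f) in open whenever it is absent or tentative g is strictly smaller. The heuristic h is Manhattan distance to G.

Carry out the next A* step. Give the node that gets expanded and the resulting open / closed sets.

step 1: expand (6,2) (f=8, h=7) → closed; open now [(6,1) g=2 f=8, (6,3) g=2 f=10, (7,1) g=1 f=8, (7,3) g=1 f=10]

expanded=(6,2); open=[(6,1) g=2 f=8, (6,3) g=2 f=10, (7,1) g=1 f=8, (7,3) g=1 f=10]; closed=[(6,2), (7,2)]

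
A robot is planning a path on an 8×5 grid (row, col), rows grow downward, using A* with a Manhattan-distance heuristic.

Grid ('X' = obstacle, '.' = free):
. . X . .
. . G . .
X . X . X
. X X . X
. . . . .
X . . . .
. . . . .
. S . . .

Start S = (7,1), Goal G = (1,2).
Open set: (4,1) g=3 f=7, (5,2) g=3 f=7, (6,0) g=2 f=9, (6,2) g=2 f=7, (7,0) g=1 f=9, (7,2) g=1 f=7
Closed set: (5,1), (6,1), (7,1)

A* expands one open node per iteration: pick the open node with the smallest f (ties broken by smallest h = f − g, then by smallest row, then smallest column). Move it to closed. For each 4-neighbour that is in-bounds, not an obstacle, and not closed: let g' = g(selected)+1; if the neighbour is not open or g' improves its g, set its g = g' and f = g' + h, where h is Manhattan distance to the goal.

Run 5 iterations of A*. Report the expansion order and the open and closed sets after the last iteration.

order=[(4,1) → (4,2) → (5,2) → (6,2) → (7,2)]; open=[(4,0) g=4 f=9, (4,3) g=5 f=9, (5,3) g=4 f=9, (6,0) g=2 f=9, (6,3) g=3 f=9, (7,0) g=1 f=9, (7,3) g=2 f=9]; closed=[(4,1), (4,2), (5,1), (5,2), (6,1), (6,2), (7,1), (7,2)]

step 1: expand (4,1) (f=7, h=4) → closed; open now [(4,0) g=4 f=9, (4,2) g=4 f=7, (5,2) g=3 f=7, (6,0) g=2 f=9, (6,2) g=2 f=7, (7,0) g=1 f=9, (7,2) g=1 f=7]
step 2: expand (4,2) (f=7, h=3) → closed; open now [(4,0) g=4 f=9, (4,3) g=5 f=9, (5,2) g=3 f=7, (6,0) g=2 f=9, (6,2) g=2 f=7, (7,0) g=1 f=9, (7,2) g=1 f=7]
step 3: expand (5,2) (f=7, h=4) → closed; open now [(4,0) g=4 f=9, (4,3) g=5 f=9, (5,3) g=4 f=9, (6,0) g=2 f=9, (6,2) g=2 f=7, (7,0) g=1 f=9, (7,2) g=1 f=7]
step 4: expand (6,2) (f=7, h=5) → closed; open now [(4,0) g=4 f=9, (4,3) g=5 f=9, (5,3) g=4 f=9, (6,0) g=2 f=9, (6,3) g=3 f=9, (7,0) g=1 f=9, (7,2) g=1 f=7]
step 5: expand (7,2) (f=7, h=6) → closed; open now [(4,0) g=4 f=9, (4,3) g=5 f=9, (5,3) g=4 f=9, (6,0) g=2 f=9, (6,3) g=3 f=9, (7,0) g=1 f=9, (7,3) g=2 f=9]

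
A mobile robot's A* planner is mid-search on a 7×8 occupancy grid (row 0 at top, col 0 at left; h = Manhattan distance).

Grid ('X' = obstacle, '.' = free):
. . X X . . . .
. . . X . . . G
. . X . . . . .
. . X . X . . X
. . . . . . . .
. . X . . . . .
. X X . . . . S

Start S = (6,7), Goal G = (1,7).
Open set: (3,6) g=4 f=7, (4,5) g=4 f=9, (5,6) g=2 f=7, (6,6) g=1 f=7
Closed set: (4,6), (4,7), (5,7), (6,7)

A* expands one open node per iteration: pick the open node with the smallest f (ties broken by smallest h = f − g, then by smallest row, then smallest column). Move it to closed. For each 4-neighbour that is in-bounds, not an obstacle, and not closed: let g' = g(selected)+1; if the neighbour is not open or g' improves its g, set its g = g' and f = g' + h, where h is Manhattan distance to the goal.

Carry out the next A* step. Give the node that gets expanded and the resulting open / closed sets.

expanded=(3,6); open=[(2,6) g=5 f=7, (3,5) g=5 f=9, (4,5) g=4 f=9, (5,6) g=2 f=7, (6,6) g=1 f=7]; closed=[(3,6), (4,6), (4,7), (5,7), (6,7)]

step 1: expand (3,6) (f=7, h=3) → closed; open now [(2,6) g=5 f=7, (3,5) g=5 f=9, (4,5) g=4 f=9, (5,6) g=2 f=7, (6,6) g=1 f=7]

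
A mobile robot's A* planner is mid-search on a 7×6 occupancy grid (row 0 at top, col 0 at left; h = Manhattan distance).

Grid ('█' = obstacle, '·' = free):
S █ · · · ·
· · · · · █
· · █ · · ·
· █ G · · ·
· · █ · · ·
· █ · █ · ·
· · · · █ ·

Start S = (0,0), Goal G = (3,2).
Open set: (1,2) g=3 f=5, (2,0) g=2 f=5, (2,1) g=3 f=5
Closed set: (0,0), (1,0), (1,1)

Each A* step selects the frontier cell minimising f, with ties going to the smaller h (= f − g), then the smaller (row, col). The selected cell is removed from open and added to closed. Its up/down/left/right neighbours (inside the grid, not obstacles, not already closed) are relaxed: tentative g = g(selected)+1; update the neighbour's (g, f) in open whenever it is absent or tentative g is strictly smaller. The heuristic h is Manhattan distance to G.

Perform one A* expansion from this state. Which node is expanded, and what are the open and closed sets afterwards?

step 1: expand (1,2) (f=5, h=2) → closed; open now [(0,2) g=4 f=7, (1,3) g=4 f=7, (2,0) g=2 f=5, (2,1) g=3 f=5]

expanded=(1,2); open=[(0,2) g=4 f=7, (1,3) g=4 f=7, (2,0) g=2 f=5, (2,1) g=3 f=5]; closed=[(0,0), (1,0), (1,1), (1,2)]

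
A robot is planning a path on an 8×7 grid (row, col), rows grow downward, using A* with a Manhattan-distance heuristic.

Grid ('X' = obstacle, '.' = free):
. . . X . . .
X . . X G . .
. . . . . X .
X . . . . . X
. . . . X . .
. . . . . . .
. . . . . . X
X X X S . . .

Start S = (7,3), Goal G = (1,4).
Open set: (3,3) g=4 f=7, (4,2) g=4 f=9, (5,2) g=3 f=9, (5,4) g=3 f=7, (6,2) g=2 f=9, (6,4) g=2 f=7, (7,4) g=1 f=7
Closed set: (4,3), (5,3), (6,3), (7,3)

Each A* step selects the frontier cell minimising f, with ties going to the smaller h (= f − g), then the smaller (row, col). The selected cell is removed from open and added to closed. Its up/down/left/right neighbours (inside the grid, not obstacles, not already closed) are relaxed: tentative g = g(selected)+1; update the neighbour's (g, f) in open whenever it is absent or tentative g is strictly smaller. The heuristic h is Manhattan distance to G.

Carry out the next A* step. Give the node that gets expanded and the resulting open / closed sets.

expanded=(3,3); open=[(2,3) g=5 f=7, (3,2) g=5 f=9, (3,4) g=5 f=7, (4,2) g=4 f=9, (5,2) g=3 f=9, (5,4) g=3 f=7, (6,2) g=2 f=9, (6,4) g=2 f=7, (7,4) g=1 f=7]; closed=[(3,3), (4,3), (5,3), (6,3), (7,3)]

step 1: expand (3,3) (f=7, h=3) → closed; open now [(2,3) g=5 f=7, (3,2) g=5 f=9, (3,4) g=5 f=7, (4,2) g=4 f=9, (5,2) g=3 f=9, (5,4) g=3 f=7, (6,2) g=2 f=9, (6,4) g=2 f=7, (7,4) g=1 f=7]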